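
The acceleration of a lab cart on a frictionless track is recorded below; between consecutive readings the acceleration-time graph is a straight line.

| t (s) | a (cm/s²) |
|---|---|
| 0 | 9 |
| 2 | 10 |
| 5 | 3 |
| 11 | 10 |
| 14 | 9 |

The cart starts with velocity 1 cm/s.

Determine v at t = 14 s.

Δv equals the area under the a-t graph; then v = v₀ + Δv.
0–2 s: ½(9 + 10)(2) = 19 cm/s
2–5 s: ½(10 + 3)(3) = 19.5 cm/s
5–11 s: ½(3 + 10)(6) = 39 cm/s
11–14 s: ½(10 + 9)(3) = 28.5 cm/s
Δv = 106 cm/s, so v(14) = 1 + (106) = 107 cm/s.

107 cm/s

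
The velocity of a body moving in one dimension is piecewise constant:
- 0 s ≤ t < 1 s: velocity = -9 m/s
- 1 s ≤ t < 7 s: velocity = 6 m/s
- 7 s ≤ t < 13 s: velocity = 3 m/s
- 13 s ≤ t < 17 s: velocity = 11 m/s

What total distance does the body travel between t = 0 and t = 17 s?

107 m

Total distance travelled is ∫|v| dt — sum the magnitudes of each area piece.
0–1 s: |-9| × 1 = 9 m
1–7 s: |6| × 6 = 36 m
7–13 s: |3| × 6 = 18 m
13–17 s: |11| × 4 = 44 m
Total distance = 107 m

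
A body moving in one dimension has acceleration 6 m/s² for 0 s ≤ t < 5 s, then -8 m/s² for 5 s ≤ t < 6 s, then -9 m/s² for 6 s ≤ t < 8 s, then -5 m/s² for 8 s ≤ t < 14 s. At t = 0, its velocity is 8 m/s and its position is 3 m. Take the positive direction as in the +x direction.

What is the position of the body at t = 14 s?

On each constant-a segment, Δv = aΔt and Δx = v₀Δt + ½aΔt²; chain segment to segment.
0–5 s: v starts 8 m/s; Δx = 8·5 + ½·6·5² = 115 m; v ends 38 m/s.
5–6 s: v starts 38 m/s; Δx = 38·1 + ½·-8·1² = 34 m; v ends 30 m/s.
6–8 s: v starts 30 m/s; Δx = 30·2 + ½·-9·2² = 42 m; v ends 12 m/s.
8–14 s: v starts 12 m/s; Δx = 12·6 + ½·-5·6² = -18 m; v ends -18 m/s.
x(14) = 3 + Σ Δx = 176 m.

176 m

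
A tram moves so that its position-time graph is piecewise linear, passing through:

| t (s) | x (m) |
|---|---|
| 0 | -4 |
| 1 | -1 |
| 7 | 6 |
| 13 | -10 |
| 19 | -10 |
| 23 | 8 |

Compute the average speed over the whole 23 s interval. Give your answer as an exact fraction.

44/23 m/s

Average speed = (total path length)/(elapsed time); on a piecewise-linear x-t graph the path length is Σ|Δx|.
0–1 s: |Δx| = |-1 − -4| = 3 m
1–7 s: |Δx| = |6 − -1| = 7 m
7–13 s: |Δx| = |-10 − 6| = 16 m
13–19 s: |Δx| = |-10 − -10| = 0 m
19–23 s: |Δx| = |8 − -10| = 18 m
Total path = 44 m; average speed = 44/23 = 44/23 m/s.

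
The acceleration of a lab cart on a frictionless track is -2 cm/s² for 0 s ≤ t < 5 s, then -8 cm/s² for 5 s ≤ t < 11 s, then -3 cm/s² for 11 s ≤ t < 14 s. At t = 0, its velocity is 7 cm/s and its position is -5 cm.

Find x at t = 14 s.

-323.5 cm

On each constant-a segment, Δv = aΔt and Δx = v₀Δt + ½aΔt²; chain segment to segment.
0–5 s: v starts 7 cm/s; Δx = 7·5 + ½·-2·5² = 10 cm; v ends -3 cm/s.
5–11 s: v starts -3 cm/s; Δx = -3·6 + ½·-8·6² = -162 cm; v ends -51 cm/s.
11–14 s: v starts -51 cm/s; Δx = -51·3 + ½·-3·3² = -166.5 cm; v ends -60 cm/s.
x(14) = -5 + Σ Δx = -323.5 cm.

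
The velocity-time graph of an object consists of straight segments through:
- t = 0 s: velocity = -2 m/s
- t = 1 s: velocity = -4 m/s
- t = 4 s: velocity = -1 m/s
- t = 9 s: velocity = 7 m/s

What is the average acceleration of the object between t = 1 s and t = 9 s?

Average acceleration = Δv/Δt = (7 − -4)/(9 − 1) = 1.375 m/s².

1.375 m/s²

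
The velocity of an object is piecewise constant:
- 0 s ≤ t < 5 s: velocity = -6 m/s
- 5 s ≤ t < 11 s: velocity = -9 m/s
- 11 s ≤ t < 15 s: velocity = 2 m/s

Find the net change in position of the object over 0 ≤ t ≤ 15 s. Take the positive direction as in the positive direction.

-76 m

Net displacement equals the area under the velocity-time graph (areas below the axis count negative).
0–5 s: -6 × 5 = -30 m
5–11 s: -9 × 6 = -54 m
11–15 s: 2 × 4 = 8 m
Net displacement = -76 m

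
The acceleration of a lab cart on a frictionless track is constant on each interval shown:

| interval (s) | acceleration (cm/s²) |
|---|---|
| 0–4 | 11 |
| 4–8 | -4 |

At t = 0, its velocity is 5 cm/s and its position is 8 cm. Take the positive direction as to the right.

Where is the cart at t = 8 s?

280 cm

On each constant-a segment, Δv = aΔt and Δx = v₀Δt + ½aΔt²; chain segment to segment.
0–4 s: v starts 5 cm/s; Δx = 5·4 + ½·11·4² = 108 cm; v ends 49 cm/s.
4–8 s: v starts 49 cm/s; Δx = 49·4 + ½·-4·4² = 164 cm; v ends 33 cm/s.
x(8) = 8 + Σ Δx = 280 cm.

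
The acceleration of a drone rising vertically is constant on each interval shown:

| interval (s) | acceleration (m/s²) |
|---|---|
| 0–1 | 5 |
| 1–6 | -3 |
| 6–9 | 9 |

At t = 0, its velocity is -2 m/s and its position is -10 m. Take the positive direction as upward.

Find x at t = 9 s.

-27.5 m

On each constant-a segment, Δv = aΔt and Δx = v₀Δt + ½aΔt²; chain segment to segment.
0–1 s: v starts -2 m/s; Δx = -2·1 + ½·5·1² = 0.5 m; v ends 3 m/s.
1–6 s: v starts 3 m/s; Δx = 3·5 + ½·-3·5² = -22.5 m; v ends -12 m/s.
6–9 s: v starts -12 m/s; Δx = -12·3 + ½·9·3² = 4.5 m; v ends 15 m/s.
x(9) = -10 + Σ Δx = -27.5 m.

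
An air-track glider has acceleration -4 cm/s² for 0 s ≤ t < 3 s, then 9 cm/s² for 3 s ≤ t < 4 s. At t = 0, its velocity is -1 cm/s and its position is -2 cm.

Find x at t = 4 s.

-31.5 cm

On each constant-a segment, Δv = aΔt and Δx = v₀Δt + ½aΔt²; chain segment to segment.
0–3 s: v starts -1 cm/s; Δx = -1·3 + ½·-4·3² = -21 cm; v ends -13 cm/s.
3–4 s: v starts -13 cm/s; Δx = -13·1 + ½·9·1² = -8.5 cm; v ends -4 cm/s.
x(4) = -2 + Σ Δx = -31.5 cm.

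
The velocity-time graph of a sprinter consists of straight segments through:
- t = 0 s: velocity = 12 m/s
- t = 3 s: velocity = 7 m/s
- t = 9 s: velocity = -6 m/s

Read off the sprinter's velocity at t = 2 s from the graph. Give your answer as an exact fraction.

On 0–3 s the graph is linear from 12 to 7 m/s: v(2) = 12 + (7 − 12)·(2 − 0)/(3 − 0) = 26/3 m/s.

26/3 m/s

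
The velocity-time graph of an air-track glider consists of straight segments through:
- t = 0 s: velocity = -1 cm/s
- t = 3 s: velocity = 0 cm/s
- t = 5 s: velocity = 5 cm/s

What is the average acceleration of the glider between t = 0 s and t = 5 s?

1.2 cm/s²

Average acceleration = Δv/Δt = (5 − -1)/(5 − 0) = 1.2 cm/s².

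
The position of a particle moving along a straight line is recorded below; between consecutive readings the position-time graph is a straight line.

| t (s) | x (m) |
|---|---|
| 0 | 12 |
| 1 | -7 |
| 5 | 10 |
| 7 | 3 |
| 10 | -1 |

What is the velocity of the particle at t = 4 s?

4.25 m/s

Velocity is the slope of the x-t graph on 1–5 s: (10 − -7)/(5 − 1) = 4.25 m/s.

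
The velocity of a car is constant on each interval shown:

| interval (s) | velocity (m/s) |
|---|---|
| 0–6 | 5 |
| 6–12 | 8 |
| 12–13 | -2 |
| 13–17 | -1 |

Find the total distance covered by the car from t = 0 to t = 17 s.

84 m

Distance (not displacement) is the total path length: add the absolute areas under v-t.
0–6 s: |5| × 6 = 30 m
6–12 s: |8| × 6 = 48 m
12–13 s: |-2| × 1 = 2 m
13–17 s: |-1| × 4 = 4 m
Total distance = 84 m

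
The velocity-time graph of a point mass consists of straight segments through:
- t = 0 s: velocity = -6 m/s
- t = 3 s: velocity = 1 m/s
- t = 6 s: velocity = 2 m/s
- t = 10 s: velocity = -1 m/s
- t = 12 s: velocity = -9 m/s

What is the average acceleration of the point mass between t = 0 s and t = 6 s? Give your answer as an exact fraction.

4/3 m/s²

Average acceleration = Δv/Δt = (2 − -6)/(6 − 0) = 4/3 m/s².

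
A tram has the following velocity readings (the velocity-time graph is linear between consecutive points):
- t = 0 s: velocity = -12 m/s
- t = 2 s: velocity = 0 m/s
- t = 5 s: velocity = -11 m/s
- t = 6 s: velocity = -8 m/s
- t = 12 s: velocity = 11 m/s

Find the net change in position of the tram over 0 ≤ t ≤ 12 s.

-29 m

Net displacement equals the area under the velocity-time graph (areas below the axis count negative).
0–2 s: ½(-12 + 0)(2) = -12 m
2–5 s: ½(0 + -11)(3) = -16.5 m
5–6 s: ½(-11 + -8)(1) = -9.5 m
6–12 s: ½(-8 + 11)(6) = 9 m
Net displacement = -29 m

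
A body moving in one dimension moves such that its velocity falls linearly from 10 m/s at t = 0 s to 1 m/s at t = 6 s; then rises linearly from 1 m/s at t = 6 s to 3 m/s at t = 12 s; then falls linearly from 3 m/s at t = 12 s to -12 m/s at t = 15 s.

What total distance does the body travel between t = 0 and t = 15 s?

60.3 m

Distance (not displacement) is the total path length: add the absolute areas under v-t.
0–6 s: |½(10 + 1)(6)| = 33 m
6–12 s: |½(1 + 3)(6)| = 12 m
12–15 s: v = 0 at t = 12.6 s; triangle areas 0.9 + 14.4 = 15.3 m
Total distance = 60.3 m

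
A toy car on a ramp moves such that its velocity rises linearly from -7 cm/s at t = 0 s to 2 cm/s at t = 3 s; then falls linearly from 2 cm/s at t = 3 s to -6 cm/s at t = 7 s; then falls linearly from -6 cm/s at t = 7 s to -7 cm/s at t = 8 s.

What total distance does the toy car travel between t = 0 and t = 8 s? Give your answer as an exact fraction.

76/3 cm

Total distance travelled is ∫|v| dt — sum the magnitudes of each area piece.
0–3 s: v = 0 at t = 7/3 s; triangle areas 49/6 + 2/3 = 53/6 cm
3–7 s: v = 0 at t = 4 s; triangle areas 1 + 9 = 10 cm
7–8 s: |½(-6 + -7)(1)| = 6.5 cm
Total distance = 76/3 cm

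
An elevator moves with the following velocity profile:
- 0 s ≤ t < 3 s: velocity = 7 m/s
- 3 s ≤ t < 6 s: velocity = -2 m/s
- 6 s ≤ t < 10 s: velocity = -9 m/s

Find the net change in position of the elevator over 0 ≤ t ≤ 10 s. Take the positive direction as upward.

Net displacement equals the area under the velocity-time graph (areas below the axis count negative).
0–3 s: 7 × 3 = 21 m
3–6 s: -2 × 3 = -6 m
6–10 s: -9 × 4 = -36 m
Net displacement = -21 m

-21 m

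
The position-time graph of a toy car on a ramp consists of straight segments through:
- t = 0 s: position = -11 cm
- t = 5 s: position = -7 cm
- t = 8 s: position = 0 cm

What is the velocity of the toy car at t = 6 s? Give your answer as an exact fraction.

Velocity is the slope of the x-t graph on 5–8 s: (0 − -7)/(8 − 5) = 7/3 cm/s.

7/3 cm/s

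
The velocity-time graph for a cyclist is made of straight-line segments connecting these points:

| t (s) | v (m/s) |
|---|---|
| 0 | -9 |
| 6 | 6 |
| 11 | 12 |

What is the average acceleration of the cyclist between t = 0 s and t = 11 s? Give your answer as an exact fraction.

Average acceleration = Δv/Δt = (12 − -9)/(11 − 0) = 21/11 m/s².

21/11 m/s²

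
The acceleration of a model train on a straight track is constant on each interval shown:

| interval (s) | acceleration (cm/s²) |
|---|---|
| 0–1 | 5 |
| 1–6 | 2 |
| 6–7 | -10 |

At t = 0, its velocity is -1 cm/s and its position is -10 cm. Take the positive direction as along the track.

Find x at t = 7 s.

45.5 cm

On each constant-a segment, Δv = aΔt and Δx = v₀Δt + ½aΔt²; chain segment to segment.
0–1 s: v starts -1 cm/s; Δx = -1·1 + ½·5·1² = 1.5 cm; v ends 4 cm/s.
1–6 s: v starts 4 cm/s; Δx = 4·5 + ½·2·5² = 45 cm; v ends 14 cm/s.
6–7 s: v starts 14 cm/s; Δx = 14·1 + ½·-10·1² = 9 cm; v ends 4 cm/s.
x(7) = -10 + Σ Δx = 45.5 cm.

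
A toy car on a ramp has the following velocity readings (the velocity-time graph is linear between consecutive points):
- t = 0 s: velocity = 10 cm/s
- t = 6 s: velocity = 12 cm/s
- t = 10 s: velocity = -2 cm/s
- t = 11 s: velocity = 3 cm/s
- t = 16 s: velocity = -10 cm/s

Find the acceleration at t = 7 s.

Acceleration is the slope of the v-t graph on 6–10 s: (-2 − 12)/(10 − 6) = -3.5 cm/s².

-3.5 cm/s²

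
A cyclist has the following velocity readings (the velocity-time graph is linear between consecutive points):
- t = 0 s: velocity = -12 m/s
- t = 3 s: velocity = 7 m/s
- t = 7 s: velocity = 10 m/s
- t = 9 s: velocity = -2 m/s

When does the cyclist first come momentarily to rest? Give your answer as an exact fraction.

t = 36/19 s

v changes sign on 0–3 s (from -12 to 7); the graph is linear there, so v = 0 at t = 0 + (12)·(3 − 0)/(7 − -12) = 36/19 s.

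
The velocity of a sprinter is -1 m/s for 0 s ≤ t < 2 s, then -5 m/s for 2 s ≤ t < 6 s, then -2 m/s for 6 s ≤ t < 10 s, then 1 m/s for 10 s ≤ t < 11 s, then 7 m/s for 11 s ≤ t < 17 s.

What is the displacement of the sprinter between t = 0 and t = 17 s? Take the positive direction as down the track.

13 m

Net displacement equals the area under the velocity-time graph (areas below the axis count negative).
0–2 s: -1 × 2 = -2 m
2–6 s: -5 × 4 = -20 m
6–10 s: -2 × 4 = -8 m
10–11 s: 1 × 1 = 1 m
11–17 s: 7 × 6 = 42 m
Net displacement = 13 m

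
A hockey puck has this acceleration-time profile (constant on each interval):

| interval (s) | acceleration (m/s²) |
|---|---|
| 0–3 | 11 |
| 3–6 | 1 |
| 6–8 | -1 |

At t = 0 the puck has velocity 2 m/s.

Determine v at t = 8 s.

36 m/s

Δv equals the area under the a-t graph; then v = v₀ + Δv.
0–3 s: 11 × 3 = 33 m/s
3–6 s: 1 × 3 = 3 m/s
6–8 s: -1 × 2 = -2 m/s
Δv = 34 m/s, so v(8) = 2 + (34) = 36 m/s.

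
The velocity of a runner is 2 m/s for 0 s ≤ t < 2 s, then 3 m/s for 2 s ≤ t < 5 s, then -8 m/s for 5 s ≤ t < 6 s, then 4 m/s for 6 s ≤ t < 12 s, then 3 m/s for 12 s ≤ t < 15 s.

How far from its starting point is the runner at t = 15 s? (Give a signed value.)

38 m

Displacement is the signed area under the v-t curve.
0–2 s: 2 × 2 = 4 m
2–5 s: 3 × 3 = 9 m
5–6 s: -8 × 1 = -8 m
6–12 s: 4 × 6 = 24 m
12–15 s: 3 × 3 = 9 m
Net displacement = 38 m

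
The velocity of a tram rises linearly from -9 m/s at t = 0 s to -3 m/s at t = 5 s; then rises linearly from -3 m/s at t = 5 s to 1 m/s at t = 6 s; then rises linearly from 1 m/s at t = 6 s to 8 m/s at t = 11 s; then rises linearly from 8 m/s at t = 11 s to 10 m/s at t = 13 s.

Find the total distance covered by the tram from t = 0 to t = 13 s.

71.75 m

Distance (not displacement) is the total path length: add the absolute areas under v-t.
0–5 s: |½(-9 + -3)(5)| = 30 m
5–6 s: v = 0 at t = 5.75 s; triangle areas 1.125 + 0.125 = 1.25 m
6–11 s: |½(1 + 8)(5)| = 22.5 m
11–13 s: |½(8 + 10)(2)| = 18 m
Total distance = 71.75 m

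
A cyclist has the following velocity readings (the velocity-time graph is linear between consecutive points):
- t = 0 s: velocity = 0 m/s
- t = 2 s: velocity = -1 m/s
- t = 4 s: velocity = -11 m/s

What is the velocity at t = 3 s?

On 2–4 s the graph is linear from -1 to -11 m/s: v(3) = -1 + (-11 − -1)·(3 − 2)/(4 − 2) = -6 m/s.

-6 m/s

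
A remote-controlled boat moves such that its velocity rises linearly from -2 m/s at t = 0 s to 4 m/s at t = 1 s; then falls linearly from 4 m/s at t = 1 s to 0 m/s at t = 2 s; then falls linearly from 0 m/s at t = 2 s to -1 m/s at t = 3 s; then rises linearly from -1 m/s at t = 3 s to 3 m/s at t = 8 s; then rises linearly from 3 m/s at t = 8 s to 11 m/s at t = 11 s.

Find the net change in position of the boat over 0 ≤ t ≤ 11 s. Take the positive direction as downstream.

28.5 m

Displacement is the signed area under the v-t curve.
0–1 s: ½(-2 + 4)(1) = 1 m
1–2 s: ½(4 + 0)(1) = 2 m
2–3 s: ½(0 + -1)(1) = -0.5 m
3–8 s: ½(-1 + 3)(5) = 5 m
8–11 s: ½(3 + 11)(3) = 21 m
Net displacement = 28.5 m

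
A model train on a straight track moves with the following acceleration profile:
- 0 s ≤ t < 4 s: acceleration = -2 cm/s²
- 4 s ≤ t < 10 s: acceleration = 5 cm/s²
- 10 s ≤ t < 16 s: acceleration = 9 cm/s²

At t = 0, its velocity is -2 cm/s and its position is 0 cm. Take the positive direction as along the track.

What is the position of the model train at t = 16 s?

288 cm

On each constant-a segment, Δv = aΔt and Δx = v₀Δt + ½aΔt²; chain segment to segment.
0–4 s: v starts -2 cm/s; Δx = -2·4 + ½·-2·4² = -24 cm; v ends -10 cm/s.
4–10 s: v starts -10 cm/s; Δx = -10·6 + ½·5·6² = 30 cm; v ends 20 cm/s.
10–16 s: v starts 20 cm/s; Δx = 20·6 + ½·9·6² = 282 cm; v ends 74 cm/s.
x(16) = 0 + Σ Δx = 288 cm.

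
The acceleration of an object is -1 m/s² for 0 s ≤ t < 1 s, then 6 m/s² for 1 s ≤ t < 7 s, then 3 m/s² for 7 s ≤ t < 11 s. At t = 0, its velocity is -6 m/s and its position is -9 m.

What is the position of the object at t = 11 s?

190.5 m

On each constant-a segment, Δv = aΔt and Δx = v₀Δt + ½aΔt²; chain segment to segment.
0–1 s: v starts -6 m/s; Δx = -6·1 + ½·-1·1² = -6.5 m; v ends -7 m/s.
1–7 s: v starts -7 m/s; Δx = -7·6 + ½·6·6² = 66 m; v ends 29 m/s.
7–11 s: v starts 29 m/s; Δx = 29·4 + ½·3·4² = 140 m; v ends 41 m/s.
x(11) = -9 + Σ Δx = 190.5 m.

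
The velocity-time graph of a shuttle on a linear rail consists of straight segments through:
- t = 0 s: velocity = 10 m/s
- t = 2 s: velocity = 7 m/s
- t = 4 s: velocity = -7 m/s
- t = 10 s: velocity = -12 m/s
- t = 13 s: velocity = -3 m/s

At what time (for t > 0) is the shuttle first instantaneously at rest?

v changes sign on 2–4 s (from 7 to -7); the graph is linear there, so v = 0 at t = 2 + (-7)·(4 − 2)/(-7 − 7) = 3 s.

t = 3 s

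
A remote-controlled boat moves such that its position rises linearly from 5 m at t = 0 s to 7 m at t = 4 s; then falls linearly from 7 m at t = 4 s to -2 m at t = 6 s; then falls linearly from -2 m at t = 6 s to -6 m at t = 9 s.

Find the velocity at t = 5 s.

Velocity is the slope of the x-t graph on 4–6 s: (-2 − 7)/(6 − 4) = -4.5 m/s.

-4.5 m/s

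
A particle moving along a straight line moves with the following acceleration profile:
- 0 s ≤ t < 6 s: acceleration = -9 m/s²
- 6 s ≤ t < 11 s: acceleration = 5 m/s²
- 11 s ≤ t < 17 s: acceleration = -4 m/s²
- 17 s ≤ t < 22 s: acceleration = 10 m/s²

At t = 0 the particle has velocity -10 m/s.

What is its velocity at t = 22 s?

Δv equals the area under the a-t graph; then v = v₀ + Δv.
0–6 s: -9 × 6 = -54 m/s
6–11 s: 5 × 5 = 25 m/s
11–17 s: -4 × 6 = -24 m/s
17–22 s: 10 × 5 = 50 m/s
Δv = -3 m/s, so v(22) = -10 + (-3) = -13 m/s.

-13 m/s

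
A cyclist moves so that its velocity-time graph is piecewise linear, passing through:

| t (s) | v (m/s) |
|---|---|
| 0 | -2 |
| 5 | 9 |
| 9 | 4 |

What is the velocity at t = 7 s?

6.5 m/s

On 5–9 s the graph is linear from 9 to 4 m/s: v(7) = 9 + (4 − 9)·(7 − 5)/(9 − 5) = 6.5 m/s.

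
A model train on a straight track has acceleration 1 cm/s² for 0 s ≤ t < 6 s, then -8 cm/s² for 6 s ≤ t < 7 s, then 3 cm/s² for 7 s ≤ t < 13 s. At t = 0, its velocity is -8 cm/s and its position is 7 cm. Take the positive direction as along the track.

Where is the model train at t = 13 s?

On each constant-a segment, Δv = aΔt and Δx = v₀Δt + ½aΔt²; chain segment to segment.
0–6 s: v starts -8 cm/s; Δx = -8·6 + ½·1·6² = -30 cm; v ends -2 cm/s.
6–7 s: v starts -2 cm/s; Δx = -2·1 + ½·-8·1² = -6 cm; v ends -10 cm/s.
7–13 s: v starts -10 cm/s; Δx = -10·6 + ½·3·6² = -6 cm; v ends 8 cm/s.
x(13) = 7 + Σ Δx = -35 cm.

-35 cm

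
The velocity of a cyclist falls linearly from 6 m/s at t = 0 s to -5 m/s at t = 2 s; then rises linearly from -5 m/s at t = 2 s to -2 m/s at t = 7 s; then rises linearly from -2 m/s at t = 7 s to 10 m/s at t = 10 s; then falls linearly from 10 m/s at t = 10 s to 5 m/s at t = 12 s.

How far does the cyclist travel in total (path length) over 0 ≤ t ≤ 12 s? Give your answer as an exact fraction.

1123/22 m

Distance (not displacement) is the total path length: add the absolute areas under v-t.
0–2 s: v = 0 at t = 12/11 s; triangle areas 36/11 + 25/11 = 61/11 m
2–7 s: |½(-5 + -2)(5)| = 17.5 m
7–10 s: v = 0 at t = 7.5 s; triangle areas 0.5 + 12.5 = 13 m
10–12 s: |½(10 + 5)(2)| = 15 m
Total distance = 1123/22 m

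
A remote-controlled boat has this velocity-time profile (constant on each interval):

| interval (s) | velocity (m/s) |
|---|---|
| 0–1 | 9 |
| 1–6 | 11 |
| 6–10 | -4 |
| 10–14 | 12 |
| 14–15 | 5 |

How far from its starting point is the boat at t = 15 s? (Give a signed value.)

Displacement is the signed area under the v-t curve.
0–1 s: 9 × 1 = 9 m
1–6 s: 11 × 5 = 55 m
6–10 s: -4 × 4 = -16 m
10–14 s: 12 × 4 = 48 m
14–15 s: 5 × 1 = 5 m
Net displacement = 101 m

101 m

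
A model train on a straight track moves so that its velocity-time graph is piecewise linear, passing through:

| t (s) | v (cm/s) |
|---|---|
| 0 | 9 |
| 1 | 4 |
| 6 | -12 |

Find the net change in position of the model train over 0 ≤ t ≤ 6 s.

Net displacement equals the area under the velocity-time graph (areas below the axis count negative).
0–1 s: ½(9 + 4)(1) = 6.5 cm
1–6 s: ½(4 + -12)(5) = -20 cm
Net displacement = -13.5 cm

-13.5 cm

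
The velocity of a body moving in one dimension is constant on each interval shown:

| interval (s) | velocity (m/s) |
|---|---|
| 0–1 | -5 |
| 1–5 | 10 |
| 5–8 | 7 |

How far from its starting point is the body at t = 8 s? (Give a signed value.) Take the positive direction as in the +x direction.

56 m

Displacement is the signed area under the v-t curve.
0–1 s: -5 × 1 = -5 m
1–5 s: 10 × 4 = 40 m
5–8 s: 7 × 3 = 21 m
Net displacement = 56 m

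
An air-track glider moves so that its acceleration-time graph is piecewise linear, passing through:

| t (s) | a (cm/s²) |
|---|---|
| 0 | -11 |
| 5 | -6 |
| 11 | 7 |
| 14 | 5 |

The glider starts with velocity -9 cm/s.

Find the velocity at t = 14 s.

-30.5 cm/s

Δv equals the area under the a-t graph; then v = v₀ + Δv.
0–5 s: ½(-11 + -6)(5) = -42.5 cm/s
5–11 s: ½(-6 + 7)(6) = 3 cm/s
11–14 s: ½(7 + 5)(3) = 18 cm/s
Δv = -21.5 cm/s, so v(14) = -9 + (-21.5) = -30.5 cm/s.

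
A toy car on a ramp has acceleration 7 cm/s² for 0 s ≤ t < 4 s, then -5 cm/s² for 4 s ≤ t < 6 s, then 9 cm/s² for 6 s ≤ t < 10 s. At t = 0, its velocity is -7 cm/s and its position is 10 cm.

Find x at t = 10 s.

On each constant-a segment, Δv = aΔt and Δx = v₀Δt + ½aΔt²; chain segment to segment.
0–4 s: v starts -7 cm/s; Δx = -7·4 + ½·7·4² = 28 cm; v ends 21 cm/s.
4–6 s: v starts 21 cm/s; Δx = 21·2 + ½·-5·2² = 32 cm; v ends 11 cm/s.
6–10 s: v starts 11 cm/s; Δx = 11·4 + ½·9·4² = 116 cm; v ends 47 cm/s.
x(10) = 10 + Σ Δx = 186 cm.

186 cm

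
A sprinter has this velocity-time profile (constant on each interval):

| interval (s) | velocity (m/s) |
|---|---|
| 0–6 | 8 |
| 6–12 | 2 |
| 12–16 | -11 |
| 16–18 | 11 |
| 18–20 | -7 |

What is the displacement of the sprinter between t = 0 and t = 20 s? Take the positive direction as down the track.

Displacement is the signed area under the v-t curve.
0–6 s: 8 × 6 = 48 m
6–12 s: 2 × 6 = 12 m
12–16 s: -11 × 4 = -44 m
16–18 s: 11 × 2 = 22 m
18–20 s: -7 × 2 = -14 m
Net displacement = 24 m

24 m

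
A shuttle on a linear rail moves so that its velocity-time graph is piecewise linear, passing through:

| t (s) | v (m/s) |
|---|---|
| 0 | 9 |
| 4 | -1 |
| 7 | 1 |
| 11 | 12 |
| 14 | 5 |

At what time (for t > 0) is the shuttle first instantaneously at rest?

v changes sign on 0–4 s (from 9 to -1); the graph is linear there, so v = 0 at t = 0 + (-9)·(4 − 0)/(-1 − 9) = 3.6 s.

t = 3.6 s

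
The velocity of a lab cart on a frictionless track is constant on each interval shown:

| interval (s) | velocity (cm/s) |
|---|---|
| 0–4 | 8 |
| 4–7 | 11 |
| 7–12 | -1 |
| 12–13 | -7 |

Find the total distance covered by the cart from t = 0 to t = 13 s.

77 cm

Distance (not displacement) is the total path length: add the absolute areas under v-t.
0–4 s: |8| × 4 = 32 cm
4–7 s: |11| × 3 = 33 cm
7–12 s: |-1| × 5 = 5 cm
12–13 s: |-7| × 1 = 7 cm
Total distance = 77 cm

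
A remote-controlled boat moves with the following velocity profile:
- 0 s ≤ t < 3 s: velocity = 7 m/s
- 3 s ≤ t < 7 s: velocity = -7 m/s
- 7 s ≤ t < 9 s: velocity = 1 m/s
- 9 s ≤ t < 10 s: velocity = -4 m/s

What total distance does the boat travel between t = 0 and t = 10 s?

Distance (not displacement) is the total path length: add the absolute areas under v-t.
0–3 s: |7| × 3 = 21 m
3–7 s: |-7| × 4 = 28 m
7–9 s: |1| × 2 = 2 m
9–10 s: |-4| × 1 = 4 m
Total distance = 55 m

55 m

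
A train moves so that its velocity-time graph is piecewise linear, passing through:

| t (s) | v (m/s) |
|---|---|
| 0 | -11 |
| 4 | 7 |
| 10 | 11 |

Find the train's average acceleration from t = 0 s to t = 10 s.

Average acceleration = Δv/Δt = (11 − -11)/(10 − 0) = 2.2 m/s².

2.2 m/s²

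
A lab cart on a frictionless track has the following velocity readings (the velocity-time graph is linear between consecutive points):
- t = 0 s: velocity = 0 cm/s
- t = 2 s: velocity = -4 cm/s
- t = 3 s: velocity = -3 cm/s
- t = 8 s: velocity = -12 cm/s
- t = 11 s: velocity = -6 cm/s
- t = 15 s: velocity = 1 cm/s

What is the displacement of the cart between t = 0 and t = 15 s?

Displacement is the signed area under the v-t curve.
0–2 s: ½(0 + -4)(2) = -4 cm
2–3 s: ½(-4 + -3)(1) = -3.5 cm
3–8 s: ½(-3 + -12)(5) = -37.5 cm
8–11 s: ½(-12 + -6)(3) = -27 cm
11–15 s: ½(-6 + 1)(4) = -10 cm
Net displacement = -82 cm

-82 cm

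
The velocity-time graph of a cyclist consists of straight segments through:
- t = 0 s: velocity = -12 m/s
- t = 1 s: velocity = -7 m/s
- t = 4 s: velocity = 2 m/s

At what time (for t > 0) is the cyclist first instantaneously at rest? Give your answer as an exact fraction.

v changes sign on 1–4 s (from -7 to 2); the graph is linear there, so v = 0 at t = 1 + (7)·(4 − 1)/(2 − -7) = 10/3 s.

t = 10/3 s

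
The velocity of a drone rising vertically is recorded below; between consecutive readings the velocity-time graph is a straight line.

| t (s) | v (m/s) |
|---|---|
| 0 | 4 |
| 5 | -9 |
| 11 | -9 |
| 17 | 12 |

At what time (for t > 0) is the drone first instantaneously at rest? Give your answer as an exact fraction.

v changes sign on 0–5 s (from 4 to -9); the graph is linear there, so v = 0 at t = 0 + (-4)·(5 − 0)/(-9 − 4) = 20/13 s.

t = 20/13 s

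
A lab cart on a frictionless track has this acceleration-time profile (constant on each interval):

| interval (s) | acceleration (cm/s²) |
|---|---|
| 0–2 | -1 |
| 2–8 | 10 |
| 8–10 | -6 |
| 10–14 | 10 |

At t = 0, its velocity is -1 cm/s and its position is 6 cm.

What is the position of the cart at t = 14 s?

On each constant-a segment, Δv = aΔt and Δx = v₀Δt + ½aΔt²; chain segment to segment.
0–2 s: v starts -1 cm/s; Δx = -1·2 + ½·-1·2² = -4 cm; v ends -3 cm/s.
2–8 s: v starts -3 cm/s; Δx = -3·6 + ½·10·6² = 162 cm; v ends 57 cm/s.
8–10 s: v starts 57 cm/s; Δx = 57·2 + ½·-6·2² = 102 cm; v ends 45 cm/s.
10–14 s: v starts 45 cm/s; Δx = 45·4 + ½·10·4² = 260 cm; v ends 85 cm/s.
x(14) = 6 + Σ Δx = 526 cm.

526 cm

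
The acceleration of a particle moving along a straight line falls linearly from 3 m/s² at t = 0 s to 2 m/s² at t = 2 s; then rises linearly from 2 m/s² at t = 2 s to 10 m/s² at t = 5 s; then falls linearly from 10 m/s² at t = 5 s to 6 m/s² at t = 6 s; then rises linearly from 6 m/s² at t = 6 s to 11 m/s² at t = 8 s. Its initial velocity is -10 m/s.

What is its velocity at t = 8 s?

38 m/s

Δv equals the area under the a-t graph; then v = v₀ + Δv.
0–2 s: ½(3 + 2)(2) = 5 m/s
2–5 s: ½(2 + 10)(3) = 18 m/s
5–6 s: ½(10 + 6)(1) = 8 m/s
6–8 s: ½(6 + 11)(2) = 17 m/s
Δv = 48 m/s, so v(8) = -10 + (48) = 38 m/s.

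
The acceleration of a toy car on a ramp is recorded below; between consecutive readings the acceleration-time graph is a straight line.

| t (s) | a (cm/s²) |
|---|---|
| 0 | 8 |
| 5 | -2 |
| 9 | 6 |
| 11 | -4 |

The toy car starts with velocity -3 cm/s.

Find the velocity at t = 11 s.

Δv equals the area under the a-t graph; then v = v₀ + Δv.
0–5 s: ½(8 + -2)(5) = 15 cm/s
5–9 s: ½(-2 + 6)(4) = 8 cm/s
9–11 s: ½(6 + -4)(2) = 2 cm/s
Δv = 25 cm/s, so v(11) = -3 + (25) = 22 cm/s.

22 cm/s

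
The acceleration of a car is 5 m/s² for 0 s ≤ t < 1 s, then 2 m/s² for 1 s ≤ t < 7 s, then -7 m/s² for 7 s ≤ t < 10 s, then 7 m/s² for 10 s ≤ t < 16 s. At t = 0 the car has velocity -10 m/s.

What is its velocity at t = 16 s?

28 m/s

Δv equals the area under the a-t graph; then v = v₀ + Δv.
0–1 s: 5 × 1 = 5 m/s
1–7 s: 2 × 6 = 12 m/s
7–10 s: -7 × 3 = -21 m/s
10–16 s: 7 × 6 = 42 m/s
Δv = 38 m/s, so v(16) = -10 + (38) = 28 m/s.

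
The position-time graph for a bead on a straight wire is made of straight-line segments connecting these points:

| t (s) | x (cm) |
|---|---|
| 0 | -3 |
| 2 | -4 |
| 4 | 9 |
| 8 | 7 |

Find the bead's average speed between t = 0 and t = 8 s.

2 cm/s

Average speed = (total path length)/(elapsed time); on a piecewise-linear x-t graph the path length is Σ|Δx|.
0–2 s: |Δx| = |-4 − -3| = 1 cm
2–4 s: |Δx| = |9 − -4| = 13 cm
4–8 s: |Δx| = |7 − 9| = 2 cm
Total path = 16 cm; average speed = 16/8 = 2 cm/s.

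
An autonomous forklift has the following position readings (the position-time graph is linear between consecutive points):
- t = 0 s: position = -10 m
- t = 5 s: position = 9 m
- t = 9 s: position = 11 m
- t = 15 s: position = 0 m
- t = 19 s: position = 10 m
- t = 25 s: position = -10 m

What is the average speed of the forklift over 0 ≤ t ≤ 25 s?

Average speed = (total path length)/(elapsed time); on a piecewise-linear x-t graph the path length is Σ|Δx|.
0–5 s: |Δx| = |9 − -10| = 19 m
5–9 s: |Δx| = |11 − 9| = 2 m
9–15 s: |Δx| = |0 − 11| = 11 m
15–19 s: |Δx| = |10 − 0| = 10 m
19–25 s: |Δx| = |-10 − 10| = 20 m
Total path = 62 m; average speed = 62/25 = 2.48 m/s.

2.48 m/s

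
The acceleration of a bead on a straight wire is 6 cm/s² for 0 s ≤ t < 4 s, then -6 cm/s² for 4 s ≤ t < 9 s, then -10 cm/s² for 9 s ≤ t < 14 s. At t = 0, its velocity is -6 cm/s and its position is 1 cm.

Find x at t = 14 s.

-145 cm

On each constant-a segment, Δv = aΔt and Δx = v₀Δt + ½aΔt²; chain segment to segment.
0–4 s: v starts -6 cm/s; Δx = -6·4 + ½·6·4² = 24 cm; v ends 18 cm/s.
4–9 s: v starts 18 cm/s; Δx = 18·5 + ½·-6·5² = 15 cm; v ends -12 cm/s.
9–14 s: v starts -12 cm/s; Δx = -12·5 + ½·-10·5² = -185 cm; v ends -62 cm/s.
x(14) = 1 + Σ Δx = -145 cm.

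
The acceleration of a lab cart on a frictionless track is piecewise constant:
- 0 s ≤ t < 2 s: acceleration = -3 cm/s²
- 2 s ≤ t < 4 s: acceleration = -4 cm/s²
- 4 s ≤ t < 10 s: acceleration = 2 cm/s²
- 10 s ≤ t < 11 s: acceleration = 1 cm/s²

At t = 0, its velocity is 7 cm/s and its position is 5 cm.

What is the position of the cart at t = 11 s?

6.5 cm

On each constant-a segment, Δv = aΔt and Δx = v₀Δt + ½aΔt²; chain segment to segment.
0–2 s: v starts 7 cm/s; Δx = 7·2 + ½·-3·2² = 8 cm; v ends 1 cm/s.
2–4 s: v starts 1 cm/s; Δx = 1·2 + ½·-4·2² = -6 cm; v ends -7 cm/s.
4–10 s: v starts -7 cm/s; Δx = -7·6 + ½·2·6² = -6 cm; v ends 5 cm/s.
10–11 s: v starts 5 cm/s; Δx = 5·1 + ½·1·1² = 5.5 cm; v ends 6 cm/s.
x(11) = 5 + Σ Δx = 6.5 cm.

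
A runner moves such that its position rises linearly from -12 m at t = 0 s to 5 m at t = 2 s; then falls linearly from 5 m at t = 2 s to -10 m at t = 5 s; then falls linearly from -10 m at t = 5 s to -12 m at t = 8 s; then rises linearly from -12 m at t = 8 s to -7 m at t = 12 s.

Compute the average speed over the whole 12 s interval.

3.25 m/s

Average speed = (total path length)/(elapsed time); on a piecewise-linear x-t graph the path length is Σ|Δx|.
0–2 s: |Δx| = |5 − -12| = 17 m
2–5 s: |Δx| = |-10 − 5| = 15 m
5–8 s: |Δx| = |-12 − -10| = 2 m
8–12 s: |Δx| = |-7 − -12| = 5 m
Total path = 39 m; average speed = 39/12 = 3.25 m/s.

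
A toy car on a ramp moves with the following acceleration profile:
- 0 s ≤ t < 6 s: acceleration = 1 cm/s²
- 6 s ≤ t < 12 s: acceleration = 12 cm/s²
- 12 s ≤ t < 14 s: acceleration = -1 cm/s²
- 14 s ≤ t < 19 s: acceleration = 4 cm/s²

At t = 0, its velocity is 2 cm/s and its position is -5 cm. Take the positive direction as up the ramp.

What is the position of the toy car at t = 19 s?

On each constant-a segment, Δv = aΔt and Δx = v₀Δt + ½aΔt²; chain segment to segment.
0–6 s: v starts 2 cm/s; Δx = 2·6 + ½·1·6² = 30 cm; v ends 8 cm/s.
6–12 s: v starts 8 cm/s; Δx = 8·6 + ½·12·6² = 264 cm; v ends 80 cm/s.
12–14 s: v starts 80 cm/s; Δx = 80·2 + ½·-1·2² = 158 cm; v ends 78 cm/s.
14–19 s: v starts 78 cm/s; Δx = 78·5 + ½·4·5² = 440 cm; v ends 98 cm/s.
x(19) = -5 + Σ Δx = 887 cm.

887 cm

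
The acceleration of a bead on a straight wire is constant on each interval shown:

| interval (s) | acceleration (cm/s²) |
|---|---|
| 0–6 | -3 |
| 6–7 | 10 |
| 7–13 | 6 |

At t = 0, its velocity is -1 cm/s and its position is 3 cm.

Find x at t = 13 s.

On each constant-a segment, Δv = aΔt and Δx = v₀Δt + ½aΔt²; chain segment to segment.
0–6 s: v starts -1 cm/s; Δx = -1·6 + ½·-3·6² = -60 cm; v ends -19 cm/s.
6–7 s: v starts -19 cm/s; Δx = -19·1 + ½·10·1² = -14 cm; v ends -9 cm/s.
7–13 s: v starts -9 cm/s; Δx = -9·6 + ½·6·6² = 54 cm; v ends 27 cm/s.
x(13) = 3 + Σ Δx = -17 cm.

-17 cm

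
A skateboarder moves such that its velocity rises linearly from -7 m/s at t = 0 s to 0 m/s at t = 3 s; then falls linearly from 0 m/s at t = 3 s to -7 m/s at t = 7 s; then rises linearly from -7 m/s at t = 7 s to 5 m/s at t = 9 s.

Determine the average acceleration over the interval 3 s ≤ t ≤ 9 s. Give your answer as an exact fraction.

Average acceleration = Δv/Δt = (5 − 0)/(9 − 3) = 5/6 m/s².

5/6 m/s²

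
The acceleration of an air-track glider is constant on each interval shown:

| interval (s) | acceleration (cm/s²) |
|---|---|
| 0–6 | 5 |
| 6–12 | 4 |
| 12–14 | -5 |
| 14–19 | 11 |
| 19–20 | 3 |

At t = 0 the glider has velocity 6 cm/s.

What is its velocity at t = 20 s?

108 cm/s

Δv equals the area under the a-t graph; then v = v₀ + Δv.
0–6 s: 5 × 6 = 30 cm/s
6–12 s: 4 × 6 = 24 cm/s
12–14 s: -5 × 2 = -10 cm/s
14–19 s: 11 × 5 = 55 cm/s
19–20 s: 3 × 1 = 3 cm/s
Δv = 102 cm/s, so v(20) = 6 + (102) = 108 cm/s.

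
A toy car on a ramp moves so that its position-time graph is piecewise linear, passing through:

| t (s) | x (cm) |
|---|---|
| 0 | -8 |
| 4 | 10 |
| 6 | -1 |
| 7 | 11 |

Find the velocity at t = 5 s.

Velocity is the slope of the x-t graph on 4–6 s: (-1 − 10)/(6 − 4) = -5.5 cm/s.

-5.5 cm/s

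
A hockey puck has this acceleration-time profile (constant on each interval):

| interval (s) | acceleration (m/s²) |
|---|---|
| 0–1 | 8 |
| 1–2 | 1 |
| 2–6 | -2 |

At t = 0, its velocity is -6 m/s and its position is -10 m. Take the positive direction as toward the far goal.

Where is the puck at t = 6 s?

-13.5 m

On each constant-a segment, Δv = aΔt and Δx = v₀Δt + ½aΔt²; chain segment to segment.
0–1 s: v starts -6 m/s; Δx = -6·1 + ½·8·1² = -2 m; v ends 2 m/s.
1–2 s: v starts 2 m/s; Δx = 2·1 + ½·1·1² = 2.5 m; v ends 3 m/s.
2–6 s: v starts 3 m/s; Δx = 3·4 + ½·-2·4² = -4 m; v ends -5 m/s.
x(6) = -10 + Σ Δx = -13.5 m.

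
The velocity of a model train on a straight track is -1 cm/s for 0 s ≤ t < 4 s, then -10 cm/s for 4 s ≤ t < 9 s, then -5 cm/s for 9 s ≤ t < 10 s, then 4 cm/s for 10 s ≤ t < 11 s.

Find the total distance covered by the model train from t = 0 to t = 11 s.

63 cm

Distance (not displacement) is the total path length: add the absolute areas under v-t.
0–4 s: |-1| × 4 = 4 cm
4–9 s: |-10| × 5 = 50 cm
9–10 s: |-5| × 1 = 5 cm
10–11 s: |4| × 1 = 4 cm
Total distance = 63 cm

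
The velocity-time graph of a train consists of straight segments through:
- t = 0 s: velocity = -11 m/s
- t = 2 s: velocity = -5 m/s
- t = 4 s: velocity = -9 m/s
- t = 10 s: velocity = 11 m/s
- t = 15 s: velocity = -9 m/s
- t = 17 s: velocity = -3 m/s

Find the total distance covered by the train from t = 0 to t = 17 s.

97.55 m

Total distance travelled is ∫|v| dt — sum the magnitudes of each area piece.
0–2 s: |½(-11 + -5)(2)| = 16 m
2–4 s: |½(-5 + -9)(2)| = 14 m
4–10 s: v = 0 at t = 6.7 s; triangle areas 12.15 + 18.15 = 30.3 m
10–15 s: v = 0 at t = 12.75 s; triangle areas 15.125 + 10.125 = 25.25 m
15–17 s: |½(-9 + -3)(2)| = 12 m
Total distance = 97.55 m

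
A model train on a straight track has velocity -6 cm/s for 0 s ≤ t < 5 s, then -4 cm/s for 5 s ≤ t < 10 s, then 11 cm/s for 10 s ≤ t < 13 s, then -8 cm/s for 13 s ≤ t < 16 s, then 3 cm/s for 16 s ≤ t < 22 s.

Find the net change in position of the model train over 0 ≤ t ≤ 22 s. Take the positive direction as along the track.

Net displacement equals the area under the velocity-time graph (areas below the axis count negative).
0–5 s: -6 × 5 = -30 cm
5–10 s: -4 × 5 = -20 cm
10–13 s: 11 × 3 = 33 cm
13–16 s: -8 × 3 = -24 cm
16–22 s: 3 × 6 = 18 cm
Net displacement = -23 cm

-23 cm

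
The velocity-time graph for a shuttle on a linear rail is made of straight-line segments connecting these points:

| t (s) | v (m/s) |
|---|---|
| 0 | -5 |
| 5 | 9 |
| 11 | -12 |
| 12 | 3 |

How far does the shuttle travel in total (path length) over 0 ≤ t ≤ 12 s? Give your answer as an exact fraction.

Distance (not displacement) is the total path length: add the absolute areas under v-t.
0–5 s: v = 0 at t = 25/14 s; triangle areas 125/28 + 405/28 = 265/14 m
5–11 s: v = 0 at t = 53/7 s; triangle areas 81/7 + 144/7 = 225/7 m
11–12 s: v = 0 at t = 11.8 s; triangle areas 4.8 + 0.3 = 5.1 m
Total distance = 1966/35 m

1966/35 m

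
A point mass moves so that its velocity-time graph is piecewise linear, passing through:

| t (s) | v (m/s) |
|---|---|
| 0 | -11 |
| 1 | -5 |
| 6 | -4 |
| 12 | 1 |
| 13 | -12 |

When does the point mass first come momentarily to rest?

t = 10.8 s

v changes sign on 6–12 s (from -4 to 1); the graph is linear there, so v = 0 at t = 6 + (4)·(12 − 6)/(1 − -4) = 10.8 s.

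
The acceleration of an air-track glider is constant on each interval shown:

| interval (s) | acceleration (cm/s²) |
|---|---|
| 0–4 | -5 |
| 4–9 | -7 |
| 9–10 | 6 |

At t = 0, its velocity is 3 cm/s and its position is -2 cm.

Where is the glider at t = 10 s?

-251.5 cm

On each constant-a segment, Δv = aΔt and Δx = v₀Δt + ½aΔt²; chain segment to segment.
0–4 s: v starts 3 cm/s; Δx = 3·4 + ½·-5·4² = -28 cm; v ends -17 cm/s.
4–9 s: v starts -17 cm/s; Δx = -17·5 + ½·-7·5² = -172.5 cm; v ends -52 cm/s.
9–10 s: v starts -52 cm/s; Δx = -52·1 + ½·6·1² = -49 cm; v ends -46 cm/s.
x(10) = -2 + Σ Δx = -251.5 cm.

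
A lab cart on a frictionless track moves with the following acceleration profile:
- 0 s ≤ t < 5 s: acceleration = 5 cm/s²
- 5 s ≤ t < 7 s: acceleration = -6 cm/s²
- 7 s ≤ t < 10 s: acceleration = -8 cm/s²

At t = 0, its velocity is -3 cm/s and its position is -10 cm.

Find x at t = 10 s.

On each constant-a segment, Δv = aΔt and Δx = v₀Δt + ½aΔt²; chain segment to segment.
0–5 s: v starts -3 cm/s; Δx = -3·5 + ½·5·5² = 47.5 cm; v ends 22 cm/s.
5–7 s: v starts 22 cm/s; Δx = 22·2 + ½·-6·2² = 32 cm; v ends 10 cm/s.
7–10 s: v starts 10 cm/s; Δx = 10·3 + ½·-8·3² = -6 cm; v ends -14 cm/s.
x(10) = -10 + Σ Δx = 63.5 cm.

63.5 cm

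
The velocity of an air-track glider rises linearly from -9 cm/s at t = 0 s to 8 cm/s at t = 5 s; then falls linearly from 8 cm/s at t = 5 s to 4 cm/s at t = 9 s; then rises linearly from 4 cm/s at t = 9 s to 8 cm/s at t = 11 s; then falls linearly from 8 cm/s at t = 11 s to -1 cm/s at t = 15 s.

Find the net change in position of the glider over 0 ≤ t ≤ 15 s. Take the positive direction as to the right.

Net displacement equals the area under the velocity-time graph (areas below the axis count negative).
0–5 s: ½(-9 + 8)(5) = -2.5 cm
5–9 s: ½(8 + 4)(4) = 24 cm
9–11 s: ½(4 + 8)(2) = 12 cm
11–15 s: ½(8 + -1)(4) = 14 cm
Net displacement = 47.5 cm

47.5 cm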